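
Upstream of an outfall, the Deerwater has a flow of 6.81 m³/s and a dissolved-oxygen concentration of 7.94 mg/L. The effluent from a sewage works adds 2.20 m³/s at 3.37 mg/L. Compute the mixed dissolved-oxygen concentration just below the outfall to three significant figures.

Flow-weighted mixing: C = (Q_r C_r + Q_w C_w)/(Q_r + Q_w)
= (6.81×7.94 + 2.20×3.37)/(6.81 + 2.20) = 61.49/9.010 = 6.824 mg/L.

6.82 mg/L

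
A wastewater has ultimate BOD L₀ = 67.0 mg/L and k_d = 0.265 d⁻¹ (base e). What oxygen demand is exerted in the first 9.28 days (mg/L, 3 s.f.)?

y ≈ 61.3 mg/L

y_t = L₀(1 − e^(−k_d t)) = 67.0 × (1 − e^(−0.265×9.28))
= 67.0 × (1 − 0.08550) = 67.0 × 0.9145 = 61.27 mg/L.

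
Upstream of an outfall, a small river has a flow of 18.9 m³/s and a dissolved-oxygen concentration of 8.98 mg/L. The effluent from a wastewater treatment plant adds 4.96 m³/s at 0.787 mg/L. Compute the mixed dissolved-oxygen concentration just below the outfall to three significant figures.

7.28 mg/L

Flow-weighted mixing: C = (Q_r C_r + Q_w C_w)/(Q_r + Q_w)
= (18.9×8.98 + 4.96×0.787)/(18.9 + 4.96) = 173.6/23.86 = 7.277 mg/L.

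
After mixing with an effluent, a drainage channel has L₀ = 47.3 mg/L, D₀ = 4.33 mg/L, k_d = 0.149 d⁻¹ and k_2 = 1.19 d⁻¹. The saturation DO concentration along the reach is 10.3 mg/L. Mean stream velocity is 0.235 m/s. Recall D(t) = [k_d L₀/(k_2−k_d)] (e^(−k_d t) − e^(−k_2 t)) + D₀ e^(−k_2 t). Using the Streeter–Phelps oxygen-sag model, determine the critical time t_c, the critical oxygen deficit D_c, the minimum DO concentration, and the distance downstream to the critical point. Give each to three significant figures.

At the critical point dD/dt = 0, so k_d L₀ e^(−k_d t) = k_2 D. Substituting D(t) from the Streeter–Phelps equation and solving for t gives
t_c = ln[(k_2/k_d)(1 − D₀(k_2−k_d)/(k_d L₀))] / (k_2−k_d).
Here k_2−k_d = 1.041 d⁻¹ and 1 − D₀(k_2−k_d)/(k_d L₀) = 1 − 4.33×1.041/(0.149×47.3) = 0.3604, so
t_c = ln(7.987 × 0.3604) / 1.041 = 1.057 / 1.041 = 1.016 d.
L(t_c) = L₀ e^(−k_d t_c) = 47.3 × 0.8596 = 40.66 mg/L, and at the critical point k_2 D_c = k_d L, so D_c = (0.149/1.19) × 40.66 = 5.091 mg/L.
Minimum DO = C_s − D_c = 10.3 − 5.091 = 5.209 mg/L.
x_c = v t_c = 0.235 m/s × 1.016 d × 86400 s/d = 20620 m ≈ 20.6 km.

t_c ≈ 1.02 d; D_c ≈ 5.09 mg/L; min DO ≈ 5.21 mg/L; x_c ≈ 20.6 km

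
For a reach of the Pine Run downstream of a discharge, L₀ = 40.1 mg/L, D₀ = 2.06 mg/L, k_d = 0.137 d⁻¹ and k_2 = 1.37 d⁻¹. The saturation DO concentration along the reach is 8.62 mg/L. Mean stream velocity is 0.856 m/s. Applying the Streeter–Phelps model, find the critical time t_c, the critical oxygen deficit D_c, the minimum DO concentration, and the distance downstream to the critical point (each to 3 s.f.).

t_c ≈ 1.36 d; D_c ≈ 3.33 mg/L; min DO ≈ 5.29 mg/L; x_c ≈ 101 km

t_c = [1/(k_2−k_d)] ln[(k_2/k_d)(1 − D₀(k_2−k_d)/(k_d L₀))]
= [1/(1.37−0.137)] ln[(1.37/0.137)(1 − 2.06×1.233/(0.137×40.1))]
= (1/1.233) ln[10.00 × 0.5377] = 0.8110 × ln(5.377) = 0.8110 × 1.682 = 1.364 d.
D_c = (k_d/k_2) L₀ e^(−k_d t_c) = (0.137/1.37) × 40.1 × e^(−0.137×1.364) = 0.1000 × 40.1 × 0.8295 = 3.326 mg/L.
Minimum DO = C_s − D_c = 8.62 − 3.326 = 5.294 mg/L.
x_c = v t_c = 0.856 m/s × 1.364 d × 86400 s/d = 100900 m ≈ 101 km.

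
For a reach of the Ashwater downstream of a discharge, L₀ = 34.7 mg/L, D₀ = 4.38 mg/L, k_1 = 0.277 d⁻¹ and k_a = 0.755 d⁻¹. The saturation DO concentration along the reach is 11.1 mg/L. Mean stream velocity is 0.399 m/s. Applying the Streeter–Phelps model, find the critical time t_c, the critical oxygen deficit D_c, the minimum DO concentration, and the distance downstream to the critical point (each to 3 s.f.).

t_c ≈ 1.58 d; D_c ≈ 8.21 mg/L; min DO ≈ 2.89 mg/L; x_c ≈ 54.6 km

With k_a/k_1 = 2.726 and 1 − D₀(k_a−k_1)/(k_1 L₀) = 0.7822,
t_c = ln(2.726 × 0.7822) / (0.755 − 0.277) = ln(2.132) / 0.4780 = 0.7570/0.4780 = 1.584 d.
L(t_c) = L₀ e^(−k_1 t_c) = 34.7 × 0.6449 = 22.38 mg/L, and at the critical point k_a D_c = k_1 L, so D_c = (0.277/0.755) × 22.38 = 8.210 mg/L.
Minimum DO = C_s − D_c = 11.1 − 8.210 = 2.890 mg/L.
x_c = v t_c = 0.399 m/s × 1.584 d × 86400 s/d = 54600 m ≈ 54.6 km.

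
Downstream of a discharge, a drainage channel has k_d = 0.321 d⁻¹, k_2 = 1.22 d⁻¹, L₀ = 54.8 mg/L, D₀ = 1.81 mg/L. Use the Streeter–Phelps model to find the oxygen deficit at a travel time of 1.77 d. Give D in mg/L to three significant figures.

k_d L₀/(k_2−k_d) = 0.321×54.8/(1.22−0.321) = 17.59/0.8990 = 19.57 mg/L.
e^(−k_d t) = e^(−0.321×1.770) = 0.5666; e^(−k_2 t) = e^(−1.22×1.770) = 0.1154.
D = 19.57 × (0.5666 − 0.1154) + 1.81 × 0.1154 = 8.828 + 0.2089 = 9.037 mg/L.

D ≈ 9.04 mg/L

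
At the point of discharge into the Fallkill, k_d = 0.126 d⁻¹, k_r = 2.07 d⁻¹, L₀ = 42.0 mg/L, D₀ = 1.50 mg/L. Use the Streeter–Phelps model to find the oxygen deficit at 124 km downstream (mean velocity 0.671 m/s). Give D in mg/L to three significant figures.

Travel time t = x/v = 124 km / (0.671 m/s) = 124000 m / 0.671 m/s = 184800 s = 2.139 d.
k_d L₀/(k_r−k_d) = 0.126×42.0/(2.07−0.126) = 5.292/1.944 = 2.722 mg/L.
e^(−k_d t) = e^(−0.126×2.139) = 0.7638; e^(−k_r t) = e^(−2.07×2.139) = 0.01194.
D = 2.722 × (0.7638 − 0.01194) + 1.50 × 0.01194 = 2.047 + 0.01792 = 2.065 mg/L.

D ≈ 2.06 mg/L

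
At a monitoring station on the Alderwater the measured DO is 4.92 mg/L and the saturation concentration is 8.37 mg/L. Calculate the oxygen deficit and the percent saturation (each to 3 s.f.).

D ≈ 3.45 mg/L; 58.8 % saturation

D = C_s − C = 8.37 − 4.92 = 3.45 mg/L.
% saturation = 4.92/8.37 × 100 = 58.8 %.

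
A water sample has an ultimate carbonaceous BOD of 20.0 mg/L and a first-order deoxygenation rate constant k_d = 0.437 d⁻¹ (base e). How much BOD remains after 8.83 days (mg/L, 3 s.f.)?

L ≈ 0.422 mg/L

L_t = L₀ e^(−k_d t) = 20.0 × e^(−0.437×8.83) = 20.0 × 0.02110 = 0.4219 mg/L.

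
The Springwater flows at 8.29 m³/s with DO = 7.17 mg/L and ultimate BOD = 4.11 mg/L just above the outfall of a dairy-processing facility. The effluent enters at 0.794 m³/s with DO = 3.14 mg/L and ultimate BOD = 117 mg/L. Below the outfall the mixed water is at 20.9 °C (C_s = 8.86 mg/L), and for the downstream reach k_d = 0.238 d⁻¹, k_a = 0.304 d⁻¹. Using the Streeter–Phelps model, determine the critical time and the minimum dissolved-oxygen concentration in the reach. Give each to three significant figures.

Mixed DO = (8.29×7.17 + 0.794×3.14)/(8.29+0.794) = 61.93/9.084 = 6.818 mg/L.
Mixed L₀ = (8.29×4.11 + 0.794×117)/(9.084) = 127.0/9.084 = 13.98 mg/L.
Initial deficit D₀ = C_s − DO₀ = 8.86 − 6.818 = 2.042 mg/L.
t_c = (1/0.06600) ln[(0.304/0.238)(1 − 2.042×0.06600/(0.238×13.98))] = 15.15 × ln(1.226) = 3.082 d.
D_c = (0.238/0.304) × 13.98 × e^(−0.238×3.082) = 0.7829 × 13.98 × 0.4802 = 5.255 mg/L.
Minimum DO = 8.86 − 5.255 = 3.605 mg/L.

t_c ≈ 3.08 d; minimum DO ≈ 3.60 mg/L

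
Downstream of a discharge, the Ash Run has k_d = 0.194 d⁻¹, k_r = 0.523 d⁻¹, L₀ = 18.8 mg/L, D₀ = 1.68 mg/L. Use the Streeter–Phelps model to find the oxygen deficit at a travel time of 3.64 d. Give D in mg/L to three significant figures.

k_d L₀/(k_r−k_d) = 0.194×18.8/(0.523−0.194) = 3.647/0.3290 = 11.09 mg/L.
e^(−k_d t) = e^(−0.194×3.640) = 0.4935; e^(−k_r t) = e^(−0.523×3.640) = 0.1490.
D = 11.09 × (0.4935 − 0.1490) + 1.68 × 0.1490 = 3.819 + 0.2503 = 4.070 mg/L.

D ≈ 4.07 mg/L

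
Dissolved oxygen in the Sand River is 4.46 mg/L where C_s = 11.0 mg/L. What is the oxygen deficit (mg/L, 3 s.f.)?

D ≈ 6.54 mg/L

D = C_s − C = 11.0 − 4.46 = 6.54 mg/L.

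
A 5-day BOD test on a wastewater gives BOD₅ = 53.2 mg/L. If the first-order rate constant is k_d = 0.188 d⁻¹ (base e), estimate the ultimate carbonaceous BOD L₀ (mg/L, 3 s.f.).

L₀ ≈ 87.3 mg/L

BOD₅ = L₀(1 − e^(−5k_d)) ⇒ L₀ = BOD₅ / (1 − e^(−5×0.188))
= 53.2 / (1 − 0.3906) = 53.2 / 0.6094 = 87.30 mg/L.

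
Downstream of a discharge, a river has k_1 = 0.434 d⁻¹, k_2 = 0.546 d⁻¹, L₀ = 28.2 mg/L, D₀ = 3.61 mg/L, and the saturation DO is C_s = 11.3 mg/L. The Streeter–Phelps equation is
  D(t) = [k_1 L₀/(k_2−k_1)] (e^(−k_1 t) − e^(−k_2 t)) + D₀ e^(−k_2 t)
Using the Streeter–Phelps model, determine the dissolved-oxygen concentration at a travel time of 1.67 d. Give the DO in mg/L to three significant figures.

k_1 L₀/(k_2−k_1) = 0.434×28.2/(0.546−0.434) = 12.24/0.1120 = 109.3 mg/L.
e^(−k_1 t) = e^(−0.434×1.670) = 0.4844; e^(−k_2 t) = e^(−0.546×1.670) = 0.4018.
D = 109.3 × (0.4844 − 0.4018) + 3.61 × 0.4018 = 9.030 + 1.450 = 10.48 mg/L.
DO = C_s − D = 11.3 − 10.48 = 0.8192 mg/L.

DO ≈ 0.819 mg/L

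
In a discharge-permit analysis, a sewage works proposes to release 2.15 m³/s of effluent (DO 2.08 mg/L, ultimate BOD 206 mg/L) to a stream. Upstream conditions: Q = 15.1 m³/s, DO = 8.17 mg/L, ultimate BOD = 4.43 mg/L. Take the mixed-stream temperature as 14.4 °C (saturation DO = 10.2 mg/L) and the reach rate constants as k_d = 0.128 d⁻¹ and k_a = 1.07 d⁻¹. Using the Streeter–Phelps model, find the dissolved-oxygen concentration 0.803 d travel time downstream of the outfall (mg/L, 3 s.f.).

DO ≈ 7.10 mg/L

Mixed DO = (15.1×8.17 + 2.15×2.08)/(15.1+2.15) = 127.8/17.25 = 7.411 mg/L.
Mixed L₀ = (15.1×4.43 + 2.15×206)/(17.25) = 509.8/17.25 = 29.55 mg/L.
Initial deficit D₀ = C_s − DO₀ = 10.2 − 7.411 = 2.789 mg/L.
D(0.803) = [0.128×29.55/(1.07−0.128)](e^(−0.128×0.803) − e^(−1.07×0.803)) + 2.789 e^(−1.07×0.803)
= 4.016 × (0.9023 − 0.4235) + 2.789 × 0.4235 = 3.104 mg/L.
DO = 10.2 − 3.104 = 7.096 mg/L.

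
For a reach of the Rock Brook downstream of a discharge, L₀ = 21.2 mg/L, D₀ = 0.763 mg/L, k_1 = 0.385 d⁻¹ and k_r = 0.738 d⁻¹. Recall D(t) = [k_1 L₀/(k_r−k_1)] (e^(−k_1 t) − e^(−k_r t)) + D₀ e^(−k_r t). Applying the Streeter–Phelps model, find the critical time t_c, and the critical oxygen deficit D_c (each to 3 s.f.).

t_c ≈ 1.75 d; D_c ≈ 5.64 mg/L

With k_r/k_1 = 1.917 and 1 − D₀(k_r−k_1)/(k_1 L₀) = 0.9670,
t_c = ln(1.917 × 0.9670) / (0.738 − 0.385) = ln(1.854) / 0.3530 = 0.6171/0.3530 = 1.748 d.
L(t_c) = L₀ e^(−k_1 t_c) = 21.2 × 0.5101 = 10.81 mg/L, and at the critical point k_r D_c = k_1 L, so D_c = (0.385/0.738) × 10.81 = 5.642 mg/L.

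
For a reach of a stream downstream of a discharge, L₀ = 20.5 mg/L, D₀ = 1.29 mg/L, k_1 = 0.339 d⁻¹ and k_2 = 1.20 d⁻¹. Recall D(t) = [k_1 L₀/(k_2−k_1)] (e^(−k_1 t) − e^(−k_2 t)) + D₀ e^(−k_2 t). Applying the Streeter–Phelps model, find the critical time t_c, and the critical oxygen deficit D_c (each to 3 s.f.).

t_c ≈ 1.27 d; D_c ≈ 3.77 mg/L

t_c = [1/(k_2−k_1)] ln[(k_2/k_1)(1 − D₀(k_2−k_1)/(k_1 L₀))]
= [1/(1.20−0.339)] ln[(1.20/0.339)(1 − 1.29×0.8610/(0.339×20.5))]
= (1/0.8610) ln[3.540 × 0.8402] = 1.161 × ln(2.974) = 1.161 × 1.090 = 1.266 d.
L(t_c) = L₀ e^(−k_1 t_c) = 20.5 × 0.6511 = 13.35 mg/L, and at the critical point k_2 D_c = k_1 L, so D_c = (0.339/1.20) × 13.35 = 3.771 mg/L.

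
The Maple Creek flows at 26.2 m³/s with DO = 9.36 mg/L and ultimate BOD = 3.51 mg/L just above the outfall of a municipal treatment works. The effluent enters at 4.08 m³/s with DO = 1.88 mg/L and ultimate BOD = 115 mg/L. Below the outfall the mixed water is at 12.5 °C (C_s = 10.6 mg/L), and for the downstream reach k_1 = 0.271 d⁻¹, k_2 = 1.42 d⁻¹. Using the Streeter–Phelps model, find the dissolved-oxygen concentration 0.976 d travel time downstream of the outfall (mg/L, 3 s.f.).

DO ≈ 7.78 mg/L

Mixed DO = (26.2×9.36 + 4.08×1.88)/(26.2+4.08) = 252.9/30.28 = 8.352 mg/L.
Mixed L₀ = (26.2×3.51 + 4.08×115)/(30.28) = 561.2/30.28 = 18.53 mg/L.
Initial deficit D₀ = C_s − DO₀ = 10.6 − 8.352 = 2.248 mg/L.
D(0.976) = [0.271×18.53/(1.42−0.271)](e^(−0.271×0.976) − e^(−1.42×0.976)) + 2.248 e^(−1.42×0.976)
= 4.371 × (0.7676 − 0.2501) + 2.248 × 0.2501 = 2.824 mg/L.
DO = 10.6 − 2.824 = 7.776 mg/L.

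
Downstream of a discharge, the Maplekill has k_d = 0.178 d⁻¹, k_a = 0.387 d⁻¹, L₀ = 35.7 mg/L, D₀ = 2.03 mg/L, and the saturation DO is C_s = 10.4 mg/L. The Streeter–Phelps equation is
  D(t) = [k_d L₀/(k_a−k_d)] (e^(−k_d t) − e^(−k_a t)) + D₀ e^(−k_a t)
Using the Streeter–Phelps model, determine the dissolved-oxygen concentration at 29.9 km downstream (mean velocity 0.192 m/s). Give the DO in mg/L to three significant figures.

Travel time t = x/v = 29.9 km / (0.192 m/s) = 29900 m / 0.192 m/s = 155700 s = 1.802 d.
k_d L₀/(k_a−k_d) = 0.178×35.7/(0.387−0.178) = 6.355/0.2090 = 30.40 mg/L.
e^(−k_d t) = e^(−0.178×1.802) = 0.7255; e^(−k_a t) = e^(−0.387×1.802) = 0.4978.
D = 30.40 × (0.7255 − 0.4978) + 2.03 × 0.4978 = 6.924 + 1.011 = 7.935 mg/L.
DO = C_s − D = 10.4 − 7.935 = 2.465 mg/L.

DO ≈ 2.47 mg/L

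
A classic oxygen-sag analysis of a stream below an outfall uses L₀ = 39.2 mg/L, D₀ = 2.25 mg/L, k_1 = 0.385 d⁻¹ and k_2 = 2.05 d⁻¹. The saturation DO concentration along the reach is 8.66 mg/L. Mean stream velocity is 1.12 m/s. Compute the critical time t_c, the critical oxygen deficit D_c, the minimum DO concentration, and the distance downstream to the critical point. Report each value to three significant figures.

With k_2/k_1 = 5.325 and 1 − D₀(k_2−k_1)/(k_1 L₀) = 0.7518,
t_c = ln(5.325 × 0.7518) / (2.05 − 0.385) = ln(4.003) / 1.665 = 1.387/1.665 = 0.8331 d.
D_c = (k_1/k_2) L₀ e^(−k_1 t_c) = (0.385/2.05) × 39.2 × e^(−0.385×0.8331) = 0.1878 × 39.2 × 0.7256 = 5.342 mg/L.
Minimum DO = C_s − D_c = 8.66 − 5.342 = 3.318 mg/L.
x_c = v t_c = 1.12 m/s × 0.8331 d × 86400 s/d = 80610 m ≈ 80.6 km.

t_c ≈ 0.833 d; D_c ≈ 5.34 mg/L; min DO ≈ 3.32 mg/L; x_c ≈ 80.6 km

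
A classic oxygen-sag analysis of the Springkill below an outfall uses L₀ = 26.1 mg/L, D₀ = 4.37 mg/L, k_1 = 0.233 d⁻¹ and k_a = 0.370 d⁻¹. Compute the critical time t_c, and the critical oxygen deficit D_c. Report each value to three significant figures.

t_c ≈ 2.62 d; D_c ≈ 8.93 mg/L

t_c = [1/(k_a−k_1)] ln[(k_a/k_1)(1 − D₀(k_a−k_1)/(k_1 L₀))]
= [1/(0.370−0.233)] ln[(0.370/0.233)(1 − 4.37×0.1370/(0.233×26.1))]
= (1/0.1370) ln[1.588 × 0.9016] = 7.299 × ln(1.432) = 7.299 × 0.3588 = 2.619 d.
L(t_c) = L₀ e^(−k_1 t_c) = 26.1 × 0.5432 = 14.18 mg/L, and at the critical point k_a D_c = k_1 L, so D_c = (0.233/0.370) × 14.18 = 8.928 mg/L.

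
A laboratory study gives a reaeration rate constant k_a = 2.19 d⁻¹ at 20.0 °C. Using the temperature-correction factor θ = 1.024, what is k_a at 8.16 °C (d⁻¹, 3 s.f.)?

k_a ≈ 1.65 d⁻¹

k_a(T₂) = k_a(T₁) · θ^(T₂−T₁) = 2.19 × 1.024^(8.16−20.0)
= 2.19 × 1.024^-11.8 = 2.19 × 0.7552 = 1.654 d⁻¹.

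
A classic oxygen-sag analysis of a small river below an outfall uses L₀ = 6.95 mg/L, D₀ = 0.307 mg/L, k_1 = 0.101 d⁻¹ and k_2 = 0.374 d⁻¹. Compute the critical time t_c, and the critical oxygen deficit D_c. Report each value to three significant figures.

With k_2/k_1 = 3.703 and 1 − D₀(k_2−k_1)/(k_1 L₀) = 0.8806,
t_c = ln(3.703 × 0.8806) / (0.374 − 0.101) = ln(3.261) / 0.2730 = 1.182/0.2730 = 4.330 d.
D_c = (k_1/k_2) L₀ e^(−k_1 t_c) = (0.101/0.374) × 6.95 × e^(−0.101×4.330) = 0.2701 × 6.95 × 0.6458 = 1.212 mg/L.

t_c ≈ 4.33 d; D_c ≈ 1.21 mg/L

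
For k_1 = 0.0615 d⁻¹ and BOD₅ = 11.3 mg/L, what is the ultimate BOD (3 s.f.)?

L₀ ≈ 42.7 mg/L

BOD₅ = L₀(1 − e^(−5k_1)) ⇒ L₀ = BOD₅ / (1 − e^(−5×0.0615))
= 11.3 / (1 − 0.7353) = 11.3 / 0.2647 = 42.69 mg/L.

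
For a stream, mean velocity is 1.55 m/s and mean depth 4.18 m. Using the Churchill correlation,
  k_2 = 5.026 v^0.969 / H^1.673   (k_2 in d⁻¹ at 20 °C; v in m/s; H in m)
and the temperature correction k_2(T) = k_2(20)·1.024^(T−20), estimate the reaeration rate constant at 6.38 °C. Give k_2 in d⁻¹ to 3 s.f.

k_2 ≈ 0.508 d⁻¹

k_2(20) = 5.026 × 1.55^0.969 / 4.18^1.673 = 5.026 × 1.529 / 10.95 = 0.7021 d⁻¹.
k_2(6.38) = 0.7021 × 1.024^(6.38−20) = 0.7021 × 0.7240 = 0.5083 d⁻¹.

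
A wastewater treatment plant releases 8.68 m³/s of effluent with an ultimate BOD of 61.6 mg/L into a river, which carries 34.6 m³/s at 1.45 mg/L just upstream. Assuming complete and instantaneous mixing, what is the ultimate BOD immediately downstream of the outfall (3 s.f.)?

Flow-weighted mixing: C = (Q_r C_r + Q_w C_w)/(Q_r + Q_w)
= (34.6×1.45 + 8.68×61.6)/(34.6 + 8.68) = 584.9/43.28 = 13.51 mg/L.

13.5 mg/L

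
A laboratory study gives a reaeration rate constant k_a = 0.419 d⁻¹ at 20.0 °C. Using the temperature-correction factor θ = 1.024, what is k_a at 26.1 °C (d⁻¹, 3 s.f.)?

k_a ≈ 0.484 d⁻¹

k_a(T₂) = k_a(T₁) · θ^(T₂−T₁) = 0.419 × 1.024^(26.1−20.0)
= 0.419 × 1.024^6.10 = 0.419 × 1.156 = 0.4842 d⁻¹.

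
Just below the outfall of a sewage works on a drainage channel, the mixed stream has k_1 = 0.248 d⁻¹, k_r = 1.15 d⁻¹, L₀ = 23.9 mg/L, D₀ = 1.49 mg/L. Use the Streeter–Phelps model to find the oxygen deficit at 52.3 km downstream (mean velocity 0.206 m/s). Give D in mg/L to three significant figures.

Travel time t = x/v = 52.3 km / (0.206 m/s) = 52300 m / 0.206 m/s = 253900 s = 2.938 d.
k_1 L₀/(k_r−k_1) = 0.248×23.9/(1.15−0.248) = 5.927/0.9020 = 6.571 mg/L.
e^(−k_1 t) = e^(−0.248×2.938) = 0.4825; e^(−k_r t) = e^(−1.15×2.938) = 0.03407.
D = 6.571 × (0.4825 − 0.03407) + 1.49 × 0.03407 = 2.947 + 0.05077 = 2.998 mg/L.

D ≈ 3.00 mg/L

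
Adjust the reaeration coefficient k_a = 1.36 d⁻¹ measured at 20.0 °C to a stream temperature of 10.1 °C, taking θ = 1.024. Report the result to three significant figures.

k_a ≈ 1.08 d⁻¹

k_a(T₂) = k_a(T₁) · θ^(T₂−T₁) = 1.36 × 1.024^(10.1−20.0)
= 1.36 × 1.024^-9.90 = 1.36 × 0.7907 = 1.075 d⁻¹.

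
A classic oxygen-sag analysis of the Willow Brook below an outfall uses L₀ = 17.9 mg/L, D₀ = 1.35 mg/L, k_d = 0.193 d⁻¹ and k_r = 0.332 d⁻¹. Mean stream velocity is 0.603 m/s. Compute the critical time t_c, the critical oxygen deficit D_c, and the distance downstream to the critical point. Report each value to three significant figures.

At the critical point dD/dt = 0, so k_d L₀ e^(−k_d t) = k_r D. Substituting D(t) from the Streeter–Phelps equation and solving for t gives
t_c = ln[(k_r/k_d)(1 − D₀(k_r−k_d)/(k_d L₀))] / (k_r−k_d).
Here k_r−k_d = 0.1390 d⁻¹ and 1 − D₀(k_r−k_d)/(k_d L₀) = 1 − 1.35×0.1390/(0.193×17.9) = 0.9457, so
t_c = ln(1.720 × 0.9457) / 0.1390 = 0.4866 / 0.1390 = 3.501 d.
D_c = (k_d/k_r) L₀ e^(−k_d t_c) = (0.193/0.332) × 17.9 × e^(−0.193×3.501) = 0.5813 × 17.9 × 0.5088 = 5.295 mg/L.
x_c = v t_c = 0.603 m/s × 3.501 d × 86400 s/d = 182400 m ≈ 182 km.

t_c ≈ 3.50 d; D_c ≈ 5.29 mg/L; x_c ≈ 182 km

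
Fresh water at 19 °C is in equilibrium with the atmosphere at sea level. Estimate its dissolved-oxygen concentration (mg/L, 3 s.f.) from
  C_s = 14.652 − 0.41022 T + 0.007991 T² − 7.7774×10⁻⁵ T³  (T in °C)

C_s = 14.652 − 0.41022×19 + 0.007991×19² − 7.7774×10⁻⁵×19³ = 9.209 mg/L.

C_s ≈ 9.21 mg/L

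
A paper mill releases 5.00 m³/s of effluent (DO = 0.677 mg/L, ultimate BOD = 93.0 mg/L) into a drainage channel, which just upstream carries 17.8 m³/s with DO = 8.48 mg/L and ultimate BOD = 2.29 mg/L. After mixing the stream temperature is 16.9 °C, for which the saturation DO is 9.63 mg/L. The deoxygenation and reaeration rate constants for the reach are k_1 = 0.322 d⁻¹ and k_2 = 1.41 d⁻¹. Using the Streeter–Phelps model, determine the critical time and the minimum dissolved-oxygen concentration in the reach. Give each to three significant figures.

t_c ≈ 0.831 d; minimum DO ≈ 5.75 mg/L

Mixed DO = (17.8×8.48 + 5.00×0.677)/(17.8+5.00) = 154.3/22.80 = 6.769 mg/L.
Mixed L₀ = (17.8×2.29 + 5.00×93.0)/(22.80) = 505.8/22.80 = 22.18 mg/L.
Initial deficit D₀ = C_s − DO₀ = 9.63 − 6.769 = 2.861 mg/L.
t_c = (1/1.088) ln[(1.41/0.322)(1 − 2.861×1.088/(0.322×22.18))] = 0.9191 × ln(2.470) = 0.8313 d.
D_c = (0.322/1.41) × 22.18 × e^(−0.322×0.8313) = 0.2284 × 22.18 × 0.7652 = 3.876 mg/L.
Minimum DO = 9.63 − 3.876 = 5.754 mg/L.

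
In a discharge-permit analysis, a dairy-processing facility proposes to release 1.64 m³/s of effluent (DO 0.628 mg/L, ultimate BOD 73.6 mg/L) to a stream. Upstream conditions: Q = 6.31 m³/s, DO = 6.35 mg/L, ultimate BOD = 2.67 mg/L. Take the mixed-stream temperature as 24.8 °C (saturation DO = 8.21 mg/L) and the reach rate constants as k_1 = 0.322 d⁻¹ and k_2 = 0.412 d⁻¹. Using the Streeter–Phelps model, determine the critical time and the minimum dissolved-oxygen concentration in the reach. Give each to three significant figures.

t_c ≈ 2.18 d; minimum DO ≈ 1.51 mg/L

Mixed DO = (6.31×6.35 + 1.64×0.628)/(6.31+1.64) = 41.10/7.950 = 5.170 mg/L.
Mixed L₀ = (6.31×2.67 + 1.64×73.6)/(7.950) = 137.6/7.950 = 17.30 mg/L.
Initial deficit D₀ = C_s − DO₀ = 8.21 − 5.170 = 3.040 mg/L.
t_c = (1/0.09000) ln[(0.412/0.322)(1 − 3.040×0.09000/(0.322×17.30))] = 11.11 × ln(1.217) = 2.179 d.
D_c = (0.322/0.412) × 17.30 × e^(−0.322×2.179) = 0.7816 × 17.30 × 0.4958 = 6.704 mg/L.
Minimum DO = 8.21 − 6.704 = 1.506 mg/L.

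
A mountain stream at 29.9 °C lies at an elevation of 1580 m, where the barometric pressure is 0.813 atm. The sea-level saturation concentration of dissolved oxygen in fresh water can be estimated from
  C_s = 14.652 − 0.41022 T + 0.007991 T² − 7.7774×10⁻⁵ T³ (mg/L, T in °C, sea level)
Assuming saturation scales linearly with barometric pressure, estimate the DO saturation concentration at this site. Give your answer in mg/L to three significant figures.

At sea level: C_s = 14.652 − 0.41022×29.9 + 0.007991×29.9² − 7.7774×10⁻⁵×29.9³ = 7.451 mg/L.
Pressure correction: C_s' = 7.451 × 0.813 = 6.058 mg/L.

C_s ≈ 6.06 mg/L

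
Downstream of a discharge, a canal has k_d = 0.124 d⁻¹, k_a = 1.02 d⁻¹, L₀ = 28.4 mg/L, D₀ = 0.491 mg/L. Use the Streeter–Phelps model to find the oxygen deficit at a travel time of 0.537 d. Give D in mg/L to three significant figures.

k_d L₀/(k_a−k_d) = 0.124×28.4/(1.02−0.124) = 3.522/0.8960 = 3.930 mg/L.
e^(−k_d t) = e^(−0.124×0.5370) = 0.9356; e^(−k_a t) = e^(−1.02×0.5370) = 0.5783.
D = 3.930 × (0.9356 − 0.5783) + 0.491 × 0.5783 = 1.404 + 0.2839 = 1.688 mg/L.

D ≈ 1.69 mg/L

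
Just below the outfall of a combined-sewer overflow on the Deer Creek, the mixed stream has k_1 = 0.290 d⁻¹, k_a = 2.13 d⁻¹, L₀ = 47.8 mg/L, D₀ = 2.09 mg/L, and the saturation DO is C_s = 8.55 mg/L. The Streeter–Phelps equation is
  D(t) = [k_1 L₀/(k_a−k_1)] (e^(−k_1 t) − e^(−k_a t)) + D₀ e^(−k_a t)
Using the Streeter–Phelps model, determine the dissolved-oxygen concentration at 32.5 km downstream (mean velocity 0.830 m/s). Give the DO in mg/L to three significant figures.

DO ≈ 4.02 mg/L

Travel time t = x/v = 32.5 km / (0.830 m/s) = 32500 m / 0.830 m/s = 39160 s = 0.4532 d.
k_1 L₀/(k_a−k_1) = 0.290×47.8/(2.13−0.290) = 13.86/1.840 = 7.534 mg/L.
e^(−k_1 t) = e^(−0.290×0.4532) = 0.8768; e^(−k_a t) = e^(−2.13×0.4532) = 0.3809.
D = 7.534 × (0.8768 − 0.3809) + 2.09 × 0.3809 = 3.737 + 0.7960 = 4.533 mg/L.
DO = C_s − D = 8.55 − 4.533 = 4.017 mg/L.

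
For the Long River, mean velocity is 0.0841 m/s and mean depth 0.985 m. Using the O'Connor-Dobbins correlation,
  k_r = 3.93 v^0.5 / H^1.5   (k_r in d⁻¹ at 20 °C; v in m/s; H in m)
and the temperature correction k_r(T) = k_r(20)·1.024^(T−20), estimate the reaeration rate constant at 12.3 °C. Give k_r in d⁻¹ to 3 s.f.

k_r(20) = 3.93 × 0.0841^0.5 / 0.985^1.5 = 3.93 × 0.2900 / 0.9776 = 1.166 d⁻¹.
k_r(12.3) = 1.166 × 1.024^(12.3−20) = 1.166 × 0.8331 = 0.9712 d⁻¹.

k_r ≈ 0.971 d⁻¹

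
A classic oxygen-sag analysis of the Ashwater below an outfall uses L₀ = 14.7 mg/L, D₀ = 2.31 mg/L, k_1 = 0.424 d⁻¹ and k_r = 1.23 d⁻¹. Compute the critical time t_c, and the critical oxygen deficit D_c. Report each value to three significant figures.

t_c = [1/(k_r−k_1)] ln[(k_r/k_1)(1 − D₀(k_r−k_1)/(k_1 L₀))]
= [1/(1.23−0.424)] ln[(1.23/0.424)(1 − 2.31×0.8060/(0.424×14.7))]
= (1/0.8060) ln[2.901 × 0.7013] = 1.241 × ln(2.034) = 1.241 × 0.7102 = 0.8811 d.
L(t_c) = L₀ e^(−k_1 t_c) = 14.7 × 0.6883 = 10.12 mg/L, and at the critical point k_r D_c = k_1 L, so D_c = (0.424/1.23) × 10.12 = 3.488 mg/L.

t_c ≈ 0.881 d; D_c ≈ 3.49 mg/L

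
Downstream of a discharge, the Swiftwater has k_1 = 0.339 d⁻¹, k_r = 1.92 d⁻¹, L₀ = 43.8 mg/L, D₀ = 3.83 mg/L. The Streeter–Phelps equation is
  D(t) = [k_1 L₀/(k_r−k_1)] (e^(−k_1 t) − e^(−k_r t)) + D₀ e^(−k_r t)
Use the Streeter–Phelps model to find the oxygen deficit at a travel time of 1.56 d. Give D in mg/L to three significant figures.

D ≈ 5.26 mg/L

k_1 L₀/(k_r−k_1) = 0.339×43.8/(1.92−0.339) = 14.85/1.581 = 9.392 mg/L.
e^(−k_1 t) = e^(−0.339×1.560) = 0.5893; e^(−k_r t) = e^(−1.92×1.560) = 0.05003.
D = 9.392 × (0.5893 − 0.05003) + 3.83 × 0.05003 = 5.065 + 0.1916 = 5.256 mg/L.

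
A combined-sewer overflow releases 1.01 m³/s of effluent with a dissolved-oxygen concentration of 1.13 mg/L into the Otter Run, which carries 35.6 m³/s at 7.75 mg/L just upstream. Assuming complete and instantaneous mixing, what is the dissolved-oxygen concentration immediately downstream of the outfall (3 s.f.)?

Flow-weighted mixing: C = (Q_r C_r + Q_w C_w)/(Q_r + Q_w)
= (35.6×7.75 + 1.01×1.13)/(35.6 + 1.01) = 277.0/36.61 = 7.567 mg/L.

7.57 mg/L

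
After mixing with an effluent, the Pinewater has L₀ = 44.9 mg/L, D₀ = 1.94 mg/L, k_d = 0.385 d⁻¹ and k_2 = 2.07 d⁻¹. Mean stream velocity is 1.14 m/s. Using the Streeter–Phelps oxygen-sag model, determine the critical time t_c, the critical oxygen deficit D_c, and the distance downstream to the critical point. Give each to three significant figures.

t_c ≈ 0.874 d; D_c ≈ 5.97 mg/L; x_c ≈ 86.1 km

At the critical point dD/dt = 0, so k_d L₀ e^(−k_d t) = k_2 D. Substituting D(t) from the Streeter–Phelps equation and solving for t gives
t_c = ln[(k_2/k_d)(1 − D₀(k_2−k_d)/(k_d L₀))] / (k_2−k_d).
Here k_2−k_d = 1.685 d⁻¹ and 1 − D₀(k_2−k_d)/(k_d L₀) = 1 − 1.94×1.685/(0.385×44.9) = 0.8109, so
t_c = ln(5.377 × 0.8109) / 1.685 = 1.472 / 1.685 = 0.8739 d.
D_c = (k_d/k_2) L₀ e^(−k_d t_c) = (0.385/2.07) × 44.9 × e^(−0.385×0.8739) = 0.1860 × 44.9 × 0.7143 = 5.965 mg/L.
x_c = v t_c = 1.14 m/s × 0.8739 d × 86400 s/d = 86070 m ≈ 86.1 km.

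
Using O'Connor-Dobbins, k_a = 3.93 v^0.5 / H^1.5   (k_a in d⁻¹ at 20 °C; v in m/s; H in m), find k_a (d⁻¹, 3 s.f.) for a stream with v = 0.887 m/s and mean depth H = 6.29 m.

k_a ≈ 0.235 d⁻¹

k_a = 3.93 × 0.887^0.5 / 6.29^1.5 = 3.93 × 0.9418 / 15.78 = 0.2346 d⁻¹.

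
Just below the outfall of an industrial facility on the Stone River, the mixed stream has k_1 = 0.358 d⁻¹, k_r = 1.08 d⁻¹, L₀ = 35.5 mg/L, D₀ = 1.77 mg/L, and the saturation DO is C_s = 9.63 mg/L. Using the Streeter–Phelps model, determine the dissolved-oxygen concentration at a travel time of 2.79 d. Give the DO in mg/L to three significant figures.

k_1 L₀/(k_r−k_1) = 0.358×35.5/(1.08−0.358) = 12.71/0.7220 = 17.60 mg/L.
e^(−k_1 t) = e^(−0.358×2.790) = 0.3683; e^(−k_r t) = e^(−1.08×2.790) = 0.04913.
D = 17.60 × (0.3683 − 0.04913) + 1.77 × 0.04913 = 5.618 + 0.08697 = 5.705 mg/L.
DO = C_s − D = 9.63 − 5.705 = 3.925 mg/L.

DO ≈ 3.92 mg/L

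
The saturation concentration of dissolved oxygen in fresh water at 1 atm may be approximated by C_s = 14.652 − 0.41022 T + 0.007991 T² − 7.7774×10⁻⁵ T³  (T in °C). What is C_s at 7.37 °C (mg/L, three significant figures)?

C_s ≈ 12.0 mg/L

C_s = 14.652 − 0.41022×7.37 + 0.007991×7.37² − 7.7774×10⁻⁵×7.37³ = 12.03 mg/L.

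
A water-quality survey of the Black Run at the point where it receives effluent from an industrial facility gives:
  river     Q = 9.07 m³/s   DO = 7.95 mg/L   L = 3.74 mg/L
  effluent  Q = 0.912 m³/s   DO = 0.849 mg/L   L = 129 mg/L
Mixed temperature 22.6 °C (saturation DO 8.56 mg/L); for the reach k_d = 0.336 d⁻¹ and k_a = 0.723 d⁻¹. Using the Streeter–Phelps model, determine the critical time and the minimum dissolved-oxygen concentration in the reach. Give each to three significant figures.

Mixed DO = (9.07×7.95 + 0.912×0.849)/(9.07+0.912) = 72.88/9.982 = 7.301 mg/L.
Mixed L₀ = (9.07×3.74 + 0.912×129)/(9.982) = 151.6/9.982 = 15.18 mg/L.
Initial deficit D₀ = C_s − DO₀ = 8.56 − 7.301 = 1.259 mg/L.
t_c = (1/0.3870) ln[(0.723/0.336)(1 − 1.259×0.3870/(0.336×15.18))] = 2.584 × ln(1.946) = 1.721 d.
D_c = (0.336/0.723) × 15.18 × e^(−0.336×1.721) = 0.4647 × 15.18 × 0.5609 = 3.958 mg/L.
Minimum DO = 8.56 − 3.958 = 4.602 mg/L.

t_c ≈ 1.72 d; minimum DO ≈ 4.60 mg/L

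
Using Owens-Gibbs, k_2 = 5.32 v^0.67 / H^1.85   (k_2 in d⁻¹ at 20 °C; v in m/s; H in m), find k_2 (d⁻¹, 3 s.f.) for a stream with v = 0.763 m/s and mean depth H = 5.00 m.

k_2 ≈ 0.226 d⁻¹

k_2 = 5.32 × 0.763^0.67 / 5.00^1.85 = 5.32 × 0.8342 / 19.64 = 0.2260 d⁻¹.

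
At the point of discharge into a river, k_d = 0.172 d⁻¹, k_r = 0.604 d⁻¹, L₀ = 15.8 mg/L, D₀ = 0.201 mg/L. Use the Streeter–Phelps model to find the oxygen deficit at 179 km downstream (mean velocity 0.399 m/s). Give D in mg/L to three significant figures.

D ≈ 2.31 mg/L

Travel time t = x/v = 179 km / (0.399 m/s) = 179000 m / 0.399 m/s = 448600 s = 5.192 d.
k_d L₀/(k_r−k_d) = 0.172×15.8/(0.604−0.172) = 2.718/0.4320 = 6.291 mg/L.
e^(−k_d t) = e^(−0.172×5.192) = 0.4094; e^(−k_r t) = e^(−0.604×5.192) = 0.04345.
D = 6.291 × (0.4094 − 0.04345) + 0.201 × 0.04345 = 2.302 + 0.008733 = 2.311 mg/L.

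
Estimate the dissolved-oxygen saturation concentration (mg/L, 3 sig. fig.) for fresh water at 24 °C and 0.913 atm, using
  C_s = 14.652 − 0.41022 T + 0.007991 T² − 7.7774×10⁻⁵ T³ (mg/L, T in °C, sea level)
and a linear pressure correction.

C_s ≈ 7.61 mg/L

At sea level: C_s = 14.652 − 0.41022×24 + 0.007991×24² − 7.7774×10⁻⁵×24³ = 8.334 mg/L.
Pressure correction: C_s' = 8.334 × 0.913 = 7.609 mg/L.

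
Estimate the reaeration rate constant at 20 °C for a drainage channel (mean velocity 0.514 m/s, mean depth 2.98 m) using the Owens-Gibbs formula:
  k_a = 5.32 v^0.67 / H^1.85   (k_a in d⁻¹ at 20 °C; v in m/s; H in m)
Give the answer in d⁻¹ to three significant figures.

k_a = 5.32 × 0.514^0.67 / 2.98^1.85 = 5.32 × 0.6402 / 7.539 = 0.4518 d⁻¹.

k_a ≈ 0.452 d⁻¹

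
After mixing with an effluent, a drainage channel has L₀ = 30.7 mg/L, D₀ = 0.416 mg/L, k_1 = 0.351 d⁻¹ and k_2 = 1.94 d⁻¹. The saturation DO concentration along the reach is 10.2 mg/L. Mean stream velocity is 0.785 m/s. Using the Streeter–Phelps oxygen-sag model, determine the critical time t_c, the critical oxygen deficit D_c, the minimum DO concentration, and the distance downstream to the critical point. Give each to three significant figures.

With k_2/k_1 = 5.527 and 1 − D₀(k_2−k_1)/(k_1 L₀) = 0.9387,
t_c = ln(5.527 × 0.9387) / (1.94 − 0.351) = ln(5.188) / 1.589 = 1.646/1.589 = 1.036 d.
L(t_c) = L₀ e^(−k_1 t_c) = 30.7 × 0.6951 = 21.34 mg/L, and at the critical point k_2 D_c = k_1 L, so D_c = (0.351/1.94) × 21.34 = 3.861 mg/L.
Minimum DO = C_s − D_c = 10.2 − 3.861 = 6.339 mg/L.
x_c = v t_c = 0.785 m/s × 1.036 d × 86400 s/d = 70270 m ≈ 70.3 km.

t_c ≈ 1.04 d; D_c ≈ 3.86 mg/L; min DO ≈ 6.34 mg/L; x_c ≈ 70.3 km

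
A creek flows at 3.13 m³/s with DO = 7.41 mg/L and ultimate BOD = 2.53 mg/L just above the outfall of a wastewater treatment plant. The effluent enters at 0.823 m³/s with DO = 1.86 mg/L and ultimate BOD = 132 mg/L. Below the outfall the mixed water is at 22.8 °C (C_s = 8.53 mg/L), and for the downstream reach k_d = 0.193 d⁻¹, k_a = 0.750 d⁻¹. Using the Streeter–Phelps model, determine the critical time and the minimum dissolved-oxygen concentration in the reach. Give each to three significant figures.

t_c ≈ 1.98 d; minimum DO ≈ 3.36 mg/L

Mixed DO = (3.13×7.41 + 0.823×1.86)/(3.13+0.823) = 24.72/3.953 = 6.255 mg/L.
Mixed L₀ = (3.13×2.53 + 0.823×132)/(3.953) = 116.6/3.953 = 29.49 mg/L.
Initial deficit D₀ = C_s − DO₀ = 8.53 − 6.255 = 2.275 mg/L.
t_c = (1/0.5570) ln[(0.750/0.193)(1 − 2.275×0.5570/(0.193×29.49))] = 1.795 × ln(3.020) = 1.985 d.
D_c = (0.193/0.750) × 29.49 × e^(−0.193×1.985) = 0.2573 × 29.49 × 0.6818 = 5.173 mg/L.
Minimum DO = 8.53 − 5.173 = 3.357 mg/L.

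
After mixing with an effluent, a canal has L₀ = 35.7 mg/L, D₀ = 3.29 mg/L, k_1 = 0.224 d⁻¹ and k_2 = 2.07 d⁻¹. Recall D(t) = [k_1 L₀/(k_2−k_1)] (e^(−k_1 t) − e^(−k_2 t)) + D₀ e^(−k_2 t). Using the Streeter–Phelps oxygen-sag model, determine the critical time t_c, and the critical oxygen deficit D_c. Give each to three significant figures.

t_c = [1/(k_2−k_1)] ln[(k_2/k_1)(1 − D₀(k_2−k_1)/(k_1 L₀))]
= [1/(2.07−0.224)] ln[(2.07/0.224)(1 − 3.29×1.846/(0.224×35.7))]
= (1/1.846) ln[9.241 × 0.2405] = 0.5417 × ln(2.223) = 0.5417 × 0.7987 = 0.4327 d.
L(t_c) = L₀ e^(−k_1 t_c) = 35.7 × 0.9076 = 32.40 mg/L, and at the critical point k_2 D_c = k_1 L, so D_c = (0.224/2.07) × 32.40 = 3.506 mg/L.

t_c ≈ 0.433 d; D_c ≈ 3.51 mg/L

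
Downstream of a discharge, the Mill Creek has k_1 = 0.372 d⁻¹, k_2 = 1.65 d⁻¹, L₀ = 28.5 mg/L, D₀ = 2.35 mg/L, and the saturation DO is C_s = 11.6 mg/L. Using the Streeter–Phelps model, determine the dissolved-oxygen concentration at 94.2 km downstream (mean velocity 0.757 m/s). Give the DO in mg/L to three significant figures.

DO ≈ 7.30 mg/L

Travel time t = x/v = 94.2 km / (0.757 m/s) = 94200 m / 0.757 m/s = 124400 s = 1.440 d.
k_1 L₀/(k_2−k_1) = 0.372×28.5/(1.65−0.372) = 10.60/1.278 = 8.296 mg/L.
e^(−k_1 t) = e^(−0.372×1.440) = 0.5852; e^(−k_2 t) = e^(−1.65×1.440) = 0.09288.
D = 8.296 × (0.5852 − 0.09288) + 2.35 × 0.09288 = 4.084 + 0.2183 = 4.303 mg/L.
DO = C_s − D = 11.6 − 4.303 = 7.297 mg/L.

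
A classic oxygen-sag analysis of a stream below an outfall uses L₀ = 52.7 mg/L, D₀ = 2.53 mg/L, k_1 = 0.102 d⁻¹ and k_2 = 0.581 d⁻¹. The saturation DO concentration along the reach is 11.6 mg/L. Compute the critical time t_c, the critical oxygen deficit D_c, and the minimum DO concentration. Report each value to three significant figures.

With k_2/k_1 = 5.696 and 1 − D₀(k_2−k_1)/(k_1 L₀) = 0.7746,
t_c = ln(5.696 × 0.7746) / (0.581 − 0.102) = ln(4.412) / 0.4790 = 1.484/0.4790 = 3.099 d.
L(t_c) = L₀ e^(−k_1 t_c) = 52.7 × 0.7290 = 38.42 mg/L, and at the critical point k_2 D_c = k_1 L, so D_c = (0.102/0.581) × 38.42 = 6.745 mg/L.
Minimum DO = C_s − D_c = 11.6 − 6.745 = 4.855 mg/L.

t_c ≈ 3.10 d; D_c ≈ 6.74 mg/L; min DO ≈ 4.86 mg/L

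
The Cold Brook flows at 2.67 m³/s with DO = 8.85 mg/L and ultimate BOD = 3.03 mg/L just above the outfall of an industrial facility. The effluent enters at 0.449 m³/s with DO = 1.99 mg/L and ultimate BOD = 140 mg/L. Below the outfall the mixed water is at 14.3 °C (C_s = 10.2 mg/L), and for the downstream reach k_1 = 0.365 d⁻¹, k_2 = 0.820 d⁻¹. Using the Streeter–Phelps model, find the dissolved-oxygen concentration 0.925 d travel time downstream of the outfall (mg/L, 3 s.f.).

Mixed DO = (2.67×8.85 + 0.449×1.99)/(2.67+0.449) = 24.52/3.119 = 7.862 mg/L.
Mixed L₀ = (2.67×3.03 + 0.449×140)/(3.119) = 70.95/3.119 = 22.75 mg/L.
Initial deficit D₀ = C_s − DO₀ = 10.2 − 7.862 = 2.338 mg/L.
D(0.925) = [0.365×22.75/(0.820−0.365)](e^(−0.365×0.925) − e^(−0.820×0.925)) + 2.338 e^(−0.820×0.925)
= 18.25 × (0.7135 − 0.4684) + 2.338 × 0.4684 = 5.567 mg/L.
DO = 10.2 − 5.567 = 4.633 mg/L.

DO ≈ 4.63 mg/L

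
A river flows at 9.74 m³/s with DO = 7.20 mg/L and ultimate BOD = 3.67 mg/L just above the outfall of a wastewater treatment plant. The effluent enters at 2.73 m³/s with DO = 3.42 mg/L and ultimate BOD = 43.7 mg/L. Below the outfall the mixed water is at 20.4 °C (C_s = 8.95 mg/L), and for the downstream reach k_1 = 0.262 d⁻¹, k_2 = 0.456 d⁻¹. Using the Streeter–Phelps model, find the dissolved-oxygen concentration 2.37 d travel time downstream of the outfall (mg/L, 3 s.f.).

Mixed DO = (9.74×7.20 + 2.73×3.42)/(9.74+2.73) = 79.46/12.47 = 6.372 mg/L.
Mixed L₀ = (9.74×3.67 + 2.73×43.7)/(12.47) = 155.0/12.47 = 12.43 mg/L.
Initial deficit D₀ = C_s − DO₀ = 8.95 − 6.372 = 2.578 mg/L.
D(2.37) = [0.262×12.43/(0.456−0.262)](e^(−0.262×2.37) − e^(−0.456×2.37)) + 2.578 e^(−0.456×2.37)
= 16.79 × (0.5374 − 0.3394) + 2.578 × 0.3394 = 4.201 mg/L.
DO = 8.95 − 4.201 = 4.749 mg/L.

DO ≈ 4.75 mg/L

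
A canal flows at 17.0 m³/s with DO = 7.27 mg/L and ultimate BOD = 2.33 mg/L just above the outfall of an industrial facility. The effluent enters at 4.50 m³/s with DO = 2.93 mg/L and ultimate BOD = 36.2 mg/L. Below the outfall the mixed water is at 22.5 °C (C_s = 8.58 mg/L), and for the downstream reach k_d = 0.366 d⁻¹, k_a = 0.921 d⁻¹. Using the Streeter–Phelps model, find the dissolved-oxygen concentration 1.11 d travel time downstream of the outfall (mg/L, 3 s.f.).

DO ≈ 5.88 mg/L

Mixed DO = (17.0×7.27 + 4.50×2.93)/(17.0+4.50) = 136.8/21.50 = 6.362 mg/L.
Mixed L₀ = (17.0×2.33 + 4.50×36.2)/(21.50) = 202.5/21.50 = 9.419 mg/L.
Initial deficit D₀ = C_s − DO₀ = 8.58 − 6.362 = 2.218 mg/L.
D(1.11) = [0.366×9.419/(0.921−0.366)](e^(−0.366×1.11) − e^(−0.921×1.11)) + 2.218 e^(−0.921×1.11)
= 6.211 × (0.6661 − 0.3598) + 2.218 × 0.3598 = 2.701 mg/L.
DO = 8.58 − 2.701 = 5.879 mg/L.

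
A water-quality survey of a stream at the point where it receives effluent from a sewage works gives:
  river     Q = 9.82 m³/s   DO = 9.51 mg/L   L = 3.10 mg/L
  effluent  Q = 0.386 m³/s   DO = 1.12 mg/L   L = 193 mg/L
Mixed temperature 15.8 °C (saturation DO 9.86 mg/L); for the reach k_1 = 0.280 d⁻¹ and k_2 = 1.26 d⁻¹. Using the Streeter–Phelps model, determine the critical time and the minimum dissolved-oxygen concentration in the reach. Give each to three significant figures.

Mixed DO = (9.82×9.51 + 0.386×1.12)/(9.82+0.386) = 93.82/10.21 = 9.193 mg/L.
Mixed L₀ = (9.82×3.10 + 0.386×193)/(10.21) = 104.9/10.21 = 10.28 mg/L.
Initial deficit D₀ = C_s − DO₀ = 9.86 − 9.193 = 0.6673 mg/L.
t_c = (1/0.9800) ln[(1.26/0.280)(1 − 0.6673×0.9800/(0.280×10.28))] = 1.020 × ln(3.478) = 1.272 d.
D_c = (0.280/1.26) × 10.28 × e^(−0.280×1.272) = 0.2222 × 10.28 × 0.7004 = 1.600 mg/L.
Minimum DO = 9.86 − 1.600 = 8.260 mg/L.

t_c ≈ 1.27 d; minimum DO ≈ 8.26 mg/L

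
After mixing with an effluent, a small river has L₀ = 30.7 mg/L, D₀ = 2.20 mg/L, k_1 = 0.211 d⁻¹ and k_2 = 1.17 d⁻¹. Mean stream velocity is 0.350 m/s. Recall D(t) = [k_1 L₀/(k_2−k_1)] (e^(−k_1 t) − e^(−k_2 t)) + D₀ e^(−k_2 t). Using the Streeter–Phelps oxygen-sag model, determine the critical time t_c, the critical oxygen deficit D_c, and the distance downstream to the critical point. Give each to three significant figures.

t_c ≈ 1.38 d; D_c ≈ 4.14 mg/L; x_c ≈ 41.6 km

With k_2/k_1 = 5.545 and 1 − D₀(k_2−k_1)/(k_1 L₀) = 0.6743,
t_c = ln(5.545 × 0.6743) / (1.17 − 0.211) = ln(3.739) / 0.9590 = 1.319/0.9590 = 1.375 d.
L(t_c) = L₀ e^(−k_1 t_c) = 30.7 × 0.7481 = 22.97 mg/L, and at the critical point k_2 D_c = k_1 L, so D_c = (0.211/1.17) × 22.97 = 4.142 mg/L.
x_c = v t_c = 0.350 m/s × 1.375 d × 86400 s/d = 41590 m ≈ 41.6 km.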